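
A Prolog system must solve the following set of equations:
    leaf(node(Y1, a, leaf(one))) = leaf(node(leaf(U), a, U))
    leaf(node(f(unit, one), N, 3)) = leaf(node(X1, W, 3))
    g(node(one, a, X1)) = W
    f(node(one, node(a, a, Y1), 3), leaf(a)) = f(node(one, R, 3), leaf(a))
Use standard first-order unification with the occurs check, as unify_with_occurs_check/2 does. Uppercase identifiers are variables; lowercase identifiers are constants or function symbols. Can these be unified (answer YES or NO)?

YES

Decompose leaf/1: node(Y1, a, leaf(one)) = node(leaf(U), a, U).
Decompose node/3: Y1 = leaf(U),  a = a,  leaf(one) = U.
Bind Y1 := leaf(U); substituting into the one remaining equation that mentions Y1 gives: f(node(one, node(a, a, leaf(U)), 3), leaf(a)) = f(node(one, R, 3), leaf(a)).
Delete trivial equation a = a.
Bind U := leaf(one); substituting into the one remaining equation that mentions U gives: f(node(one, node(a, a, leaf(leaf(one))), 3), leaf(a)) = f(node(one, R, 3), leaf(a)). Substituting into the earlier binding gives Y1 := leaf(leaf(one)).
Decompose leaf/1: node(f(unit, one), N, 3) = node(X1, W, 3).
Decompose node/3: f(unit, one) = X1,  N = W,  3 = 3.
Bind X1 := f(unit, one); substituting into the one remaining equation that mentions X1 gives: g(node(one, a, f(unit, one))) = W.
Bind N := W; no other remaining equation mentions N.
Delete trivial equation 3 = 3.
Bind W := g(node(one, a, f(unit, one))); no other remaining equation mentions W. Substituting into the earlier binding gives N := g(node(one, a, f(unit, one))).
Decompose f/2: node(one, node(a, a, leaf(leaf(one))), 3) = node(one, R, 3),  leaf(a) = leaf(a).
Decompose node/3: one = one,  node(a, a, leaf(leaf(one))) = R,  3 = 3.
Delete trivial equation one = one.
Bind R := node(a, a, leaf(leaf(one))); no other remaining equation mentions R.
Delete trivial equation 3 = 3.
Delete trivial equation leaf(a) = leaf(a).
No equations remain and no clash or occurs-check failure arose, so a unifier exists.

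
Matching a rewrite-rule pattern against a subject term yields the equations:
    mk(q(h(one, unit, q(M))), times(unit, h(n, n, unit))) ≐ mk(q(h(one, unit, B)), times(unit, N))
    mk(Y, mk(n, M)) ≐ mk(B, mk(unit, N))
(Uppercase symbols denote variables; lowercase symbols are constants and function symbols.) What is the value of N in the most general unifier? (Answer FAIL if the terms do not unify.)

Decompose mk/2: q(h(one, unit, q(M))) ≐ q(h(one, unit, B)),  times(unit, h(n, n, unit)) ≐ times(unit, N).
Decompose q/1: h(one, unit, q(M)) ≐ h(one, unit, B).
Decompose h/3: one ≐ one,  unit ≐ unit,  q(M) ≐ B.
Delete trivial equation one ≐ one.
Delete trivial equation unit ≐ unit.
Bind B := q(M); substituting into the one remaining equation that mentions B gives: mk(Y, mk(n, M)) ≐ mk(q(M), mk(unit, N)).
Decompose times/2: unit ≐ unit,  h(n, n, unit) ≐ N.
Delete trivial equation unit ≐ unit.
Bind N := h(n, n, unit); substituting into the remaining equation gives: mk(Y, mk(n, M)) ≐ mk(q(M), mk(unit, h(n, n, unit))).
Decompose mk/2: Y ≐ q(M),  mk(n, M) ≐ mk(unit, h(n, n, unit)).
Bind Y := q(M); no other remaining equation mentions Y.
Decompose mk/2: n ≐ unit,  M ≐ h(n, n, unit).
Clash: constants n and unit differ; no unifier exists.

FAIL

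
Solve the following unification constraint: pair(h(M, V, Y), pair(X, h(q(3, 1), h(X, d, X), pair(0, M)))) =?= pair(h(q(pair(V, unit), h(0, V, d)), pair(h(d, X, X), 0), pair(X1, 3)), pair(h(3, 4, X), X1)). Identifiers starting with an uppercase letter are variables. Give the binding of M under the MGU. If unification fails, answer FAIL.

FAIL

Decompose pair/2: h(M, V, Y) =?= h(q(pair(V, unit), h(0, V, d)), pair(h(d, X, X), 0), pair(X1, 3)),  pair(X, h(q(3, 1), h(X, d, X), pair(0, M))) =?= pair(h(3, 4, X), X1).
Decompose h/3: M =?= q(pair(V, unit), h(0, V, d)),  V =?= pair(h(d, X, X), 0),  Y =?= pair(X1, 3).
Bind M := q(pair(V, unit), h(0, V, d)); substituting into the one remaining equation that mentions M gives: pair(X, h(q(3, 1), h(X, d, X), pair(0, q(pair(V, unit), h(0, V, d))))) =?= pair(h(3, 4, X), X1).
Bind V := pair(h(d, X, X), 0); substituting into the one remaining equation that mentions V gives: pair(X, h(q(3, 1), h(X, d, X), pair(0, q(pair(pair(h(d, X, X), 0), unit), h(0, pair(h(d, X, X), 0), d))))) =?= pair(h(3, 4, X), X1). Substituting into the earlier binding gives M := q(pair(pair(h(d, X, X), 0), unit), h(0, pair(h(d, X, X), 0), d)).
Bind Y := pair(X1, 3); no other remaining equation mentions Y.
Decompose pair/2: X =?= h(3, 4, X),  h(q(3, 1), h(X, d, X), pair(0, q(pair(pair(h(d, X, X), 0), unit), h(0, pair(h(d, X, X), 0), d)))) =?= X1.
Occurs check fails: X occurs in h(3, 4, X); the equation X =?= h(3, 4, X) has no finite solution.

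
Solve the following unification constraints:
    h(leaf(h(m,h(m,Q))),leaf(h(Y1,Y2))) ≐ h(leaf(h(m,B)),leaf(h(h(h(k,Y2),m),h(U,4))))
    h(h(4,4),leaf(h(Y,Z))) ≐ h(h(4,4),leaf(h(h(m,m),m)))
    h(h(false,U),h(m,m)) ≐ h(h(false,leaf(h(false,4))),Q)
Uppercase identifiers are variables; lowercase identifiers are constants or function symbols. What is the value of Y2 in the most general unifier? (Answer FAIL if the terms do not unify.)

h(leaf(h(false,4)),4)

Decompose h/2: leaf(h(m,h(m,Q))) ≐ leaf(h(m,B)),  leaf(h(Y1,Y2)) ≐ leaf(h(h(h(k,Y2),m),h(U,4))).
Decompose leaf/1: h(m,h(m,Q)) ≐ h(m,B).
Decompose h/2: m ≐ m,  h(m,Q) ≐ B.
Delete trivial equation m ≐ m.
Bind B := h(m,Q); no other remaining equation mentions B.
Decompose leaf/1: h(Y1,Y2) ≐ h(h(h(k,Y2),m),h(U,4)).
Decompose h/2: Y1 ≐ h(h(k,Y2),m),  Y2 ≐ h(U,4).
Bind Y1 := h(h(k,Y2),m); no other remaining equation mentions Y1.
Bind Y2 := h(U,4); no other remaining equation mentions Y2. Substituting into the earlier binding gives Y1 := h(h(k,h(U,4)),m).
Decompose h/2: h(4,4) ≐ h(4,4),  leaf(h(Y,Z)) ≐ leaf(h(h(m,m),m)).
Delete trivial equation h(4,4) ≐ h(4,4).
Decompose leaf/1: h(Y,Z) ≐ h(h(m,m),m).
Decompose h/2: Y ≐ h(m,m),  Z ≐ m.
Bind Y := h(m,m); no other remaining equation mentions Y.
Bind Z := m; no other remaining equation mentions Z.
Decompose h/2: h(false,U) ≐ h(false,leaf(h(false,4))),  h(m,m) ≐ Q.
Decompose h/2: false ≐ false,  U ≐ leaf(h(false,4)).
Delete trivial equation false ≐ false.
Bind U := leaf(h(false,4)); no other remaining equation mentions U. Substituting into the earlier bindings gives Y1 := h(h(k,h(leaf(h(false,4)),4)),m), Y2 := h(leaf(h(false,4)),4).
Bind Q := h(m,m). Substituting into the earlier binding gives B := h(m,h(m,m)).
MGU = { B ↦ h(m,h(m,m)), Y1 ↦ h(h(k,h(leaf(h(false,4)),4)),m), Y2 ↦ h(leaf(h(false,4)),4), Y ↦ h(m,m), Z ↦ m, U ↦ leaf(h(false,4)), Q ↦ h(m,m) }, so Y2 ↦ h(leaf(h(false,4)),4).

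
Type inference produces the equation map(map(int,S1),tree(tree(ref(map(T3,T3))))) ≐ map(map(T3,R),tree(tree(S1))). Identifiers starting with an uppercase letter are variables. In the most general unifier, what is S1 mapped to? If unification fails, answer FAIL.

ref(map(int,int))

Decompose map/2: map(int,S1) ≐ map(T3,R),  tree(tree(ref(map(T3,T3)))) ≐ tree(tree(S1)).
Decompose map/2: int ≐ T3,  S1 ≐ R.
Bind T3 := int; substituting into the one remaining equation that mentions T3 gives: tree(tree(ref(map(int,int)))) ≐ tree(tree(S1)).
Bind S1 := R; substituting into the remaining equation gives: tree(tree(ref(map(int,int)))) ≐ tree(tree(R)).
Decompose tree/1: tree(ref(map(int,int))) ≐ tree(R).
Decompose tree/1: ref(map(int,int)) ≐ R.
Bind R := ref(map(int,int)). Substituting into the earlier binding gives S1 := ref(map(int,int)).
MGU = { T3 := int, S1 := ref(map(int,int)), R := ref(map(int,int)) }, so S1 := ref(map(int,int)).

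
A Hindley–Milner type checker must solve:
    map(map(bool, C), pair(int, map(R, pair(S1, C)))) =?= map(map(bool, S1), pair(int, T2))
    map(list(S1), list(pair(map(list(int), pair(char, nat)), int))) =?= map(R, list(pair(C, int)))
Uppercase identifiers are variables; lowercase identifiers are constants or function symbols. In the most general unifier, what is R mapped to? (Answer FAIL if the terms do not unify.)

list(map(list(int), pair(char, nat)))

Decompose map/2: map(bool, C) =?= map(bool, S1),  pair(int, map(R, pair(S1, C))) =?= pair(int, T2).
Decompose map/2: bool =?= bool,  C =?= S1.
Delete trivial equation bool =?= bool.
Bind C := S1; substituting into the remaining equations gives: pair(int, map(R, pair(S1, S1))) =?= pair(int, T2),  map(list(S1), list(pair(map(list(int), pair(char, nat)), int))) =?= map(R, list(pair(S1, int))).
Decompose pair/2: int =?= int,  map(R, pair(S1, S1)) =?= T2.
Delete trivial equation int =?= int.
Bind T2 := map(R, pair(S1, S1)); no other remaining equation mentions T2.
Decompose map/2: list(S1) =?= R,  list(pair(map(list(int), pair(char, nat)), int)) =?= list(pair(S1, int)).
Bind R := list(S1); no other remaining equation mentions R. Substituting into the earlier binding gives T2 := map(list(S1), pair(S1, S1)).
Decompose list/1: pair(map(list(int), pair(char, nat)), int) =?= pair(S1, int).
Decompose pair/2: map(list(int), pair(char, nat)) =?= S1,  int =?= int.
Bind S1 := map(list(int), pair(char, nat)); no other remaining equation mentions S1. Substituting into the earlier bindings gives C := map(list(int), pair(char, nat)), T2 := map(list(map(list(int), pair(char, nat))), pair(map(list(int), pair(char, nat)), map(list(int), pair(char, nat)))), R := list(map(list(int), pair(char, nat))).
Delete trivial equation int =?= int.
MGU = { C -> map(list(int), pair(char, nat)), T2 -> map(list(map(list(int), pair(char, nat))), pair(map(list(int), pair(char, nat)), map(list(int), pair(char, nat)))), R -> list(map(list(int), pair(char, nat))), S1 -> map(list(int), pair(char, nat)) }, so R -> list(map(list(int), pair(char, nat))).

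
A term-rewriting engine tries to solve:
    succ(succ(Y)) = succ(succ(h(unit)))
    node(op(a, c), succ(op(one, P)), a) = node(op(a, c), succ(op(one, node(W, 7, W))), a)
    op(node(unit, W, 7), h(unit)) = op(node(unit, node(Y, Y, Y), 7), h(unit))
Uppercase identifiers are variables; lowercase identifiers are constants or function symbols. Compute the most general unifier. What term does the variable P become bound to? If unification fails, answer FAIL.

Decompose succ/1: succ(Y) = succ(h(unit)).
Decompose succ/1: Y = h(unit).
Bind Y := h(unit); substituting into the one remaining equation that mentions Y gives: op(node(unit, W, 7), h(unit)) = op(node(unit, node(h(unit), h(unit), h(unit)), 7), h(unit)).
Decompose node/3: op(a, c) = op(a, c),  succ(op(one, P)) = succ(op(one, node(W, 7, W))),  a = a.
Delete trivial equation op(a, c) = op(a, c).
Decompose succ/1: op(one, P) = op(one, node(W, 7, W)).
Decompose op/2: one = one,  P = node(W, 7, W).
Delete trivial equation one = one.
Bind P := node(W, 7, W); no other remaining equation mentions P.
Delete trivial equation a = a.
Decompose op/2: node(unit, W, 7) = node(unit, node(h(unit), h(unit), h(unit)), 7),  h(unit) = h(unit).
Decompose node/3: unit = unit,  W = node(h(unit), h(unit), h(unit)),  7 = 7.
Delete trivial equation unit = unit.
Bind W := node(h(unit), h(unit), h(unit)); no other remaining equation mentions W. Substituting into the earlier binding gives P := node(node(h(unit), h(unit), h(unit)), 7, node(h(unit), h(unit), h(unit))).
Delete trivial equation 7 = 7.
Delete trivial equation h(unit) = h(unit).
MGU = { Y -> h(unit), P -> node(node(h(unit), h(unit), h(unit)), 7, node(h(unit), h(unit), h(unit))), W -> node(h(unit), h(unit), h(unit)) }, so P -> node(node(h(unit), h(unit), h(unit)), 7, node(h(unit), h(unit), h(unit))).

node(node(h(unit), h(unit), h(unit)), 7, node(h(unit), h(unit), h(unit)))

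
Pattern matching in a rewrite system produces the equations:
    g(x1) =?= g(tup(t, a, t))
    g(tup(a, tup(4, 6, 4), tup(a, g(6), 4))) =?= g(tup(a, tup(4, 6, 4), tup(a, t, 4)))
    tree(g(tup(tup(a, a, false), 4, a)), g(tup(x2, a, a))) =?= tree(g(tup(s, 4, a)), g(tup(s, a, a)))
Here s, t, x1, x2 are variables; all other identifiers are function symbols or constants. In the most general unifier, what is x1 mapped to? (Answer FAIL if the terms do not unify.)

Decompose g/1: x1 =?= tup(t, a, t).
Bind x1 := tup(t, a, t); no other remaining equation mentions x1.
Decompose g/1: tup(a, tup(4, 6, 4), tup(a, g(6), 4)) =?= tup(a, tup(4, 6, 4), tup(a, t, 4)).
Decompose tup/3: a =?= a,  tup(4, 6, 4) =?= tup(4, 6, 4),  tup(a, g(6), 4) =?= tup(a, t, 4).
Delete trivial equation a =?= a.
Delete trivial equation tup(4, 6, 4) =?= tup(4, 6, 4).
Decompose tup/3: a =?= a,  g(6) =?= t,  4 =?= 4.
Delete trivial equation a =?= a.
Bind t := g(6); no other remaining equation mentions t. Substituting into the earlier binding gives x1 := tup(g(6), a, g(6)).
Delete trivial equation 4 =?= 4.
Decompose tree/2: g(tup(tup(a, a, false), 4, a)) =?= g(tup(s, 4, a)),  g(tup(x2, a, a)) =?= g(tup(s, a, a)).
Decompose g/1: tup(tup(a, a, false), 4, a) =?= tup(s, 4, a).
Decompose tup/3: tup(a, a, false) =?= s,  4 =?= 4,  a =?= a.
Bind s := tup(a, a, false); substituting into the one remaining equation that mentions s gives: g(tup(x2, a, a)) =?= g(tup(tup(a, a, false), a, a)).
Delete trivial equation 4 =?= 4.
Delete trivial equation a =?= a.
Decompose g/1: tup(x2, a, a) =?= tup(tup(a, a, false), a, a).
Decompose tup/3: x2 =?= tup(a, a, false),  a =?= a,  a =?= a.
Bind x2 := tup(a, a, false); no other remaining equation mentions x2.
Delete trivial equation a =?= a.
Delete trivial equation a =?= a.
MGU = { x1 := tup(g(6), a, g(6)), t := g(6), s := tup(a, a, false), x2 := tup(a, a, false) }, so x1 := tup(g(6), a, g(6)).

tup(g(6), a, g(6))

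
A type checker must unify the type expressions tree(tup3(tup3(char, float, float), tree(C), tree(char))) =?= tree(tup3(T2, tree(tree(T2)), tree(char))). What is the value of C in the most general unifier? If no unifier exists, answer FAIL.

Decompose tree/1: tup3(tup3(char, float, float), tree(C), tree(char)) =?= tup3(T2, tree(tree(T2)), tree(char)).
Decompose tup3/3: tup3(char, float, float) =?= T2,  tree(C) =?= tree(tree(T2)),  tree(char) =?= tree(char).
Bind T2 := tup3(char, float, float); substituting into the one remaining equation that mentions T2 gives: tree(C) =?= tree(tree(tup3(char, float, float))).
Decompose tree/1: C =?= tree(tup3(char, float, float)).
Bind C := tree(tup3(char, float, float)); no other remaining equation mentions C.
Delete trivial equation tree(char) =?= tree(char).
MGU = { T2 := tup3(char, float, float), C := tree(tup3(char, float, float)) }, so C := tree(tup3(char, float, float)).

tree(tup3(char, float, float))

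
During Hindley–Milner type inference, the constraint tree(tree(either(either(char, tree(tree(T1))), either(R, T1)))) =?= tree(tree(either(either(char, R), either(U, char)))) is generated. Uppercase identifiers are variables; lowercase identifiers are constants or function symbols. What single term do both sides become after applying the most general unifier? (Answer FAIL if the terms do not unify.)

Decompose tree/1: tree(either(either(char, tree(tree(T1))), either(R, T1))) =?= tree(either(either(char, R), either(U, char))).
Decompose tree/1: either(either(char, tree(tree(T1))), either(R, T1)) =?= either(either(char, R), either(U, char)).
Decompose either/2: either(char, tree(tree(T1))) =?= either(char, R),  either(R, T1) =?= either(U, char).
Decompose either/2: char =?= char,  tree(tree(T1)) =?= R.
Delete trivial equation char =?= char.
Bind R := tree(tree(T1)); substituting into the remaining equation gives: either(tree(tree(T1)), T1) =?= either(U, char).
Decompose either/2: tree(tree(T1)) =?= U,  T1 =?= char.
Bind U := tree(tree(T1)); no other remaining equation mentions U.
Bind T1 := char. Substituting into the earlier bindings gives R := tree(tree(char)), U := tree(tree(char)).
Applying the MGU to either side gives tree(tree(either(either(char, tree(tree(char))), either(tree(tree(char)), char)))).

tree(tree(either(either(char, tree(tree(char))), either(tree(tree(char)), char))))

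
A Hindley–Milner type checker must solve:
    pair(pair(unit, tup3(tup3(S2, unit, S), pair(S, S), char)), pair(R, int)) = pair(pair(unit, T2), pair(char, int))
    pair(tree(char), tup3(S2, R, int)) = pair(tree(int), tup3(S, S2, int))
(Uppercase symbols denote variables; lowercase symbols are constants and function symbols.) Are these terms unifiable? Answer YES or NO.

Decompose pair/2: pair(unit, tup3(tup3(S2, unit, S), pair(S, S), char)) = pair(unit, T2),  pair(R, int) = pair(char, int).
Decompose pair/2: unit = unit,  tup3(tup3(S2, unit, S), pair(S, S), char) = T2.
Delete trivial equation unit = unit.
Bind T2 := tup3(tup3(S2, unit, S), pair(S, S), char); no other remaining equation mentions T2.
Decompose pair/2: R = char,  int = int.
Bind R := char; substituting into the one remaining equation that mentions R gives: pair(tree(char), tup3(S2, char, int)) = pair(tree(int), tup3(S, S2, int)).
Delete trivial equation int = int.
Decompose pair/2: tree(char) = tree(int),  tup3(S2, char, int) = tup3(S, S2, int).
Decompose tree/1: char = int.
Clash: constants char and int differ; no unifier exists.

NO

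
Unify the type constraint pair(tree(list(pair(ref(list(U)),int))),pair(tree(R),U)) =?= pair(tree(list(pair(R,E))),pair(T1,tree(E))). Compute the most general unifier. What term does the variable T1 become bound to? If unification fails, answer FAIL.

tree(ref(list(tree(int))))

Decompose pair/2: tree(list(pair(ref(list(U)),int))) =?= tree(list(pair(R,E))),  pair(tree(R),U) =?= pair(T1,tree(E)).
Decompose tree/1: list(pair(ref(list(U)),int)) =?= list(pair(R,E)).
Decompose list/1: pair(ref(list(U)),int) =?= pair(R,E).
Decompose pair/2: ref(list(U)) =?= R,  int =?= E.
Bind R := ref(list(U)); substituting into the one remaining equation that mentions R gives: pair(tree(ref(list(U))),U) =?= pair(T1,tree(E)).
Bind E := int; substituting into the remaining equation gives: pair(tree(ref(list(U))),U) =?= pair(T1,tree(int)).
Decompose pair/2: tree(ref(list(U))) =?= T1,  U =?= tree(int).
Bind T1 := tree(ref(list(U))); no other remaining equation mentions T1.
Bind U := tree(int). Substituting into the earlier bindings gives R := ref(list(tree(int))), T1 := tree(ref(list(tree(int)))).
MGU = { R -> ref(list(tree(int))), E -> int, T1 -> tree(ref(list(tree(int)))), U -> tree(int) }, so T1 -> tree(ref(list(tree(int)))).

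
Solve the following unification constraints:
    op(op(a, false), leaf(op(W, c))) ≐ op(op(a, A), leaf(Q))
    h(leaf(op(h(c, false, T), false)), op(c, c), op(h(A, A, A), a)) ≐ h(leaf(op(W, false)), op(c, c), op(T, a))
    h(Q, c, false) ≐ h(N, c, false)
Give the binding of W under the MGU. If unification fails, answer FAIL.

Decompose op/2: op(a, false) ≐ op(a, A),  leaf(op(W, c)) ≐ leaf(Q).
Decompose op/2: a ≐ a,  false ≐ A.
Delete trivial equation a ≐ a.
Bind A := false; substituting into the one remaining equation that mentions A gives: h(leaf(op(h(c, false, T), false)), op(c, c), op(h(false, false, false), a)) ≐ h(leaf(op(W, false)), op(c, c), op(T, a)).
Decompose leaf/1: op(W, c) ≐ Q.
Bind Q := op(W, c); substituting into the one remaining equation that mentions Q gives: h(op(W, c), c, false) ≐ h(N, c, false).
Decompose h/3: leaf(op(h(c, false, T), false)) ≐ leaf(op(W, false)),  op(c, c) ≐ op(c, c),  op(h(false, false, false), a) ≐ op(T, a).
Decompose leaf/1: op(h(c, false, T), false) ≐ op(W, false).
Decompose op/2: h(c, false, T) ≐ W,  false ≐ false.
Bind W := h(c, false, T); substituting into the one remaining equation that mentions W gives: h(op(h(c, false, T), c), c, false) ≐ h(N, c, false). Substituting into the earlier binding gives Q := op(h(c, false, T), c).
Delete trivial equation false ≐ false.
Delete trivial equation op(c, c) ≐ op(c, c).
Decompose op/2: h(false, false, false) ≐ T,  a ≐ a.
Bind T := h(false, false, false); substituting into the one remaining equation that mentions T gives: h(op(h(c, false, h(false, false, false)), c), c, false) ≐ h(N, c, false). Substituting into the earlier bindings gives Q := op(h(c, false, h(false, false, false)), c), W := h(c, false, h(false, false, false)).
Delete trivial equation a ≐ a.
Decompose h/3: op(h(c, false, h(false, false, false)), c) ≐ N,  c ≐ c,  false ≐ false.
Bind N := op(h(c, false, h(false, false, false)), c); no other remaining equation mentions N.
Delete trivial equation c ≐ c.
Delete trivial equation false ≐ false.
MGU = { A := false, Q := op(h(c, false, h(false, false, false)), c), W := h(c, false, h(false, false, false)), T := h(false, false, false), N := op(h(c, false, h(false, false, false)), c) }, so W := h(c, false, h(false, false, false)).

h(c, false, h(false, false, false))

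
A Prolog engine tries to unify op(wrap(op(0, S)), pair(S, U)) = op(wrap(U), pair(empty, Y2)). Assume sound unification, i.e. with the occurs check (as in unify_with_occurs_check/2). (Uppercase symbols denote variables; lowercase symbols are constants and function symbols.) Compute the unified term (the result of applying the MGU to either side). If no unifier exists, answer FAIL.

Decompose op/2: wrap(op(0, S)) = wrap(U),  pair(S, U) = pair(empty, Y2).
Decompose wrap/1: op(0, S) = U.
Bind U := op(0, S); substituting into the remaining equation gives: pair(S, op(0, S)) = pair(empty, Y2).
Decompose pair/2: S = empty,  op(0, S) = Y2.
Bind S := empty; substituting into the remaining equation gives: op(0, empty) = Y2. Substituting into the earlier binding gives U := op(0, empty).
Bind Y2 := op(0, empty).
Applying the MGU to either side gives op(wrap(op(0, empty)), pair(empty, op(0, empty))).

op(wrap(op(0, empty)), pair(empty, op(0, empty)))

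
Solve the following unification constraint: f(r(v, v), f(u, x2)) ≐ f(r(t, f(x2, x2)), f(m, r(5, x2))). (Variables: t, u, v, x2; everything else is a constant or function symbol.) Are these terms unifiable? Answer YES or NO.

Decompose f/2: r(v, v) ≐ r(t, f(x2, x2)),  f(u, x2) ≐ f(m, r(5, x2)).
Decompose r/2: v ≐ t,  v ≐ f(x2, x2).
Bind v := t; substituting into the one remaining equation that mentions v gives: t ≐ f(x2, x2).
Bind t := f(x2, x2); no other remaining equation mentions t. Substituting into the earlier binding gives v := f(x2, x2).
Decompose f/2: u ≐ m,  x2 ≐ r(5, x2).
Bind u := m; no other remaining equation mentions u.
Occurs check fails: x2 occurs in r(5, x2); the equation x2 ≐ r(5, x2) has no finite solution.

NO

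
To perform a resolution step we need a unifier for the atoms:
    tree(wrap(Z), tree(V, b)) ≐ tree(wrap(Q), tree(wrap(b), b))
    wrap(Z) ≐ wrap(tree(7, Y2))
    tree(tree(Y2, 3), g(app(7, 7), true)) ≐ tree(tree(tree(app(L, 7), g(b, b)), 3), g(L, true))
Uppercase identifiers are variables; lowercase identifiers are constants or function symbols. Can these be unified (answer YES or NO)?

YES

Decompose tree/2: wrap(Z) ≐ wrap(Q),  tree(V, b) ≐ tree(wrap(b), b).
Decompose wrap/1: Z ≐ Q.
Bind Z := Q; substituting into the one remaining equation that mentions Z gives: wrap(Q) ≐ wrap(tree(7, Y2)).
Decompose tree/2: V ≐ wrap(b),  b ≐ b.
Bind V := wrap(b); no other remaining equation mentions V.
Delete trivial equation b ≐ b.
Decompose wrap/1: Q ≐ tree(7, Y2).
Bind Q := tree(7, Y2); no other remaining equation mentions Q. Substituting into the earlier binding gives Z := tree(7, Y2).
Decompose tree/2: tree(Y2, 3) ≐ tree(tree(app(L, 7), g(b, b)), 3),  g(app(7, 7), true) ≐ g(L, true).
Decompose tree/2: Y2 ≐ tree(app(L, 7), g(b, b)),  3 ≐ 3.
Bind Y2 := tree(app(L, 7), g(b, b)); no other remaining equation mentions Y2. Substituting into the earlier bindings gives Z := tree(7, tree(app(L, 7), g(b, b))), Q := tree(7, tree(app(L, 7), g(b, b))).
Delete trivial equation 3 ≐ 3.
Decompose g/2: app(7, 7) ≐ L,  true ≐ true.
Bind L := app(7, 7); no other remaining equation mentions L. Substituting into the earlier bindings gives Z := tree(7, tree(app(app(7, 7), 7), g(b, b))), Q := tree(7, tree(app(app(7, 7), 7), g(b, b))), Y2 := tree(app(app(7, 7), 7), g(b, b)).
Delete trivial equation true ≐ true.
No equations remain and no clash or occurs-check failure arose, so a unifier exists.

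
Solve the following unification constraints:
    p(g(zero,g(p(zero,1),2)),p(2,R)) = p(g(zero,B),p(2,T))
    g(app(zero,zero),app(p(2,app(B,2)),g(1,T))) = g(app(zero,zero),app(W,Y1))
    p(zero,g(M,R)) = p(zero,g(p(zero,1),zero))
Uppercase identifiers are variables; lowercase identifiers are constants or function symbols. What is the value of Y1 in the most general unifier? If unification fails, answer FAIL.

Decompose p/2: g(zero,g(p(zero,1),2)) = g(zero,B),  p(2,R) = p(2,T).
Decompose g/2: zero = zero,  g(p(zero,1),2) = B.
Delete trivial equation zero = zero.
Bind B := g(p(zero,1),2); substituting into the one remaining equation that mentions B gives: g(app(zero,zero),app(p(2,app(g(p(zero,1),2),2)),g(1,T))) = g(app(zero,zero),app(W,Y1)).
Decompose p/2: 2 = 2,  R = T.
Delete trivial equation 2 = 2.
Bind R := T; substituting into the one remaining equation that mentions R gives: p(zero,g(M,T)) = p(zero,g(p(zero,1),zero)).
Decompose g/2: app(zero,zero) = app(zero,zero),  app(p(2,app(g(p(zero,1),2),2)),g(1,T)) = app(W,Y1).
Delete trivial equation app(zero,zero) = app(zero,zero).
Decompose app/2: p(2,app(g(p(zero,1),2),2)) = W,  g(1,T) = Y1.
Bind W := p(2,app(g(p(zero,1),2),2)); no other remaining equation mentions W.
Bind Y1 := g(1,T); no other remaining equation mentions Y1.
Decompose p/2: zero = zero,  g(M,T) = g(p(zero,1),zero).
Delete trivial equation zero = zero.
Decompose g/2: M = p(zero,1),  T = zero.
Bind M := p(zero,1); no other remaining equation mentions M.
Bind T := zero. Substituting into the earlier bindings gives R := zero, Y1 := g(1,zero).
MGU = { B := g(p(zero,1),2), R := zero, W := p(2,app(g(p(zero,1),2),2)), Y1 := g(1,zero), M := p(zero,1), T := zero }, so Y1 := g(1,zero).

g(1,zero)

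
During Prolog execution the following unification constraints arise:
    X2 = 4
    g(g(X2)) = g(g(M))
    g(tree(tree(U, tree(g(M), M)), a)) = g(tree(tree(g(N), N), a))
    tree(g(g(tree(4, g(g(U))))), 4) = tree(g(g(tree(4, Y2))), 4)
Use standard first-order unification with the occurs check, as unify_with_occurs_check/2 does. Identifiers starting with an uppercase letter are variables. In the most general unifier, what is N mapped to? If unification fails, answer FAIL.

Bind X2 := 4; substituting into the one remaining equation that mentions X2 gives: g(g(4)) = g(g(M)).
Decompose g/1: g(4) = g(M).
Decompose g/1: 4 = M.
Bind M := 4; substituting into the one remaining equation that mentions M gives: g(tree(tree(U, tree(g(4), 4)), a)) = g(tree(tree(g(N), N), a)).
Decompose g/1: tree(tree(U, tree(g(4), 4)), a) = tree(tree(g(N), N), a).
Decompose tree/2: tree(U, tree(g(4), 4)) = tree(g(N), N),  a = a.
Decompose tree/2: U = g(N),  tree(g(4), 4) = N.
Bind U := g(N); substituting into the one remaining equation that mentions U gives: tree(g(g(tree(4, g(g(g(N)))))), 4) = tree(g(g(tree(4, Y2))), 4).
Bind N := tree(g(4), 4); substituting into the one remaining equation that mentions N gives: tree(g(g(tree(4, g(g(g(tree(g(4), 4))))))), 4) = tree(g(g(tree(4, Y2))), 4). Substituting into the earlier binding gives U := g(tree(g(4), 4)).
Delete trivial equation a = a.
Decompose tree/2: g(g(tree(4, g(g(g(tree(g(4), 4))))))) = g(g(tree(4, Y2))),  4 = 4.
Decompose g/1: g(tree(4, g(g(g(tree(g(4), 4)))))) = g(tree(4, Y2)).
Decompose g/1: tree(4, g(g(g(tree(g(4), 4))))) = tree(4, Y2).
Decompose tree/2: 4 = 4,  g(g(g(tree(g(4), 4)))) = Y2.
Delete trivial equation 4 = 4.
Bind Y2 := g(g(g(tree(g(4), 4)))); no other remaining equation mentions Y2.
Delete trivial equation 4 = 4.
MGU = { X2 -> 4, M -> 4, U -> g(tree(g(4), 4)), N -> tree(g(4), 4), Y2 -> g(g(g(tree(g(4), 4)))) }, so N -> tree(g(4), 4).

tree(g(4), 4)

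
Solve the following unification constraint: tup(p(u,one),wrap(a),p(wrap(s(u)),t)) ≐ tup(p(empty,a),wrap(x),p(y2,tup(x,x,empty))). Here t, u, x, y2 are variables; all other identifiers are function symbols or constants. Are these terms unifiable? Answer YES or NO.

Decompose tup/3: p(u,one) ≐ p(empty,a),  wrap(a) ≐ wrap(x),  p(wrap(s(u)),t) ≐ p(y2,tup(x,x,empty)).
Decompose p/2: u ≐ empty,  one ≐ a.
Bind u := empty; substituting into the one remaining equation that mentions u gives: p(wrap(s(empty)),t) ≐ p(y2,tup(x,x,empty)).
Clash: constants one and a differ; no unifier exists.

NO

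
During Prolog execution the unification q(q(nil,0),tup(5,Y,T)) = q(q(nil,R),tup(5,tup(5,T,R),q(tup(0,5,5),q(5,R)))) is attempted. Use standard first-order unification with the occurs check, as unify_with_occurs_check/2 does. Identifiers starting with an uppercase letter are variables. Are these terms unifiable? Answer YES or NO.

YES

Decompose q/2: q(nil,0) = q(nil,R),  tup(5,Y,T) = tup(5,tup(5,T,R),q(tup(0,5,5),q(5,R))).
Decompose q/2: nil = nil,  0 = R.
Delete trivial equation nil = nil.
Bind R := 0; substituting into the remaining equation gives: tup(5,Y,T) = tup(5,tup(5,T,0),q(tup(0,5,5),q(5,0))).
Decompose tup/3: 5 = 5,  Y = tup(5,T,0),  T = q(tup(0,5,5),q(5,0)).
Delete trivial equation 5 = 5.
Bind Y := tup(5,T,0); no other remaining equation mentions Y.
Bind T := q(tup(0,5,5),q(5,0)). Substituting into the earlier binding gives Y := tup(5,q(tup(0,5,5),q(5,0)),0).
No equations remain and no clash or occurs-check failure arose, so a unifier exists.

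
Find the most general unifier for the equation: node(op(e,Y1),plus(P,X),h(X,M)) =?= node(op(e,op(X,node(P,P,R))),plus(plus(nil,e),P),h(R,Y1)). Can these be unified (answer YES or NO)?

Decompose node/3: op(e,Y1) =?= op(e,op(X,node(P,P,R))),  plus(P,X) =?= plus(plus(nil,e),P),  h(X,M) =?= h(R,Y1).
Decompose op/2: e =?= e,  Y1 =?= op(X,node(P,P,R)).
Delete trivial equation e =?= e.
Bind Y1 := op(X,node(P,P,R)); substituting into the one remaining equation that mentions Y1 gives: h(X,M) =?= h(R,op(X,node(P,P,R))).
Decompose plus/2: P =?= plus(nil,e),  X =?= P.
Bind P := plus(nil,e); substituting into the remaining equations gives: X =?= plus(nil,e),  h(X,M) =?= h(R,op(X,node(plus(nil,e),plus(nil,e),R))). Substituting into the earlier binding gives Y1 := op(X,node(plus(nil,e),plus(nil,e),R)).
Bind X := plus(nil,e); substituting into the remaining equation gives: h(plus(nil,e),M) =?= h(R,op(plus(nil,e),node(plus(nil,e),plus(nil,e),R))). Substituting into the earlier binding gives Y1 := op(plus(nil,e),node(plus(nil,e),plus(nil,e),R)).
Decompose h/2: plus(nil,e) =?= R,  M =?= op(plus(nil,e),node(plus(nil,e),plus(nil,e),R)).
Bind R := plus(nil,e); substituting into the remaining equation gives: M =?= op(plus(nil,e),node(plus(nil,e),plus(nil,e),plus(nil,e))). Substituting into the earlier binding gives Y1 := op(plus(nil,e),node(plus(nil,e),plus(nil,e),plus(nil,e))).
Bind M := op(plus(nil,e),node(plus(nil,e),plus(nil,e),plus(nil,e))).
No equations remain and no clash or occurs-check failure arose, so a unifier exists.

YES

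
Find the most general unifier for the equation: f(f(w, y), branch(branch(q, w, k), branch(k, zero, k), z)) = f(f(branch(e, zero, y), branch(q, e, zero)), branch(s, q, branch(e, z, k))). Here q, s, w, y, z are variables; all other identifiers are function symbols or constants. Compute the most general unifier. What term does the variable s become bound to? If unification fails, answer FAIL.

FAIL

Decompose f/2: f(w, y) = f(branch(e, zero, y), branch(q, e, zero)),  branch(branch(q, w, k), branch(k, zero, k), z) = branch(s, q, branch(e, z, k)).
Decompose f/2: w = branch(e, zero, y),  y = branch(q, e, zero).
Bind w := branch(e, zero, y); substituting into the one remaining equation that mentions w gives: branch(branch(q, branch(e, zero, y), k), branch(k, zero, k), z) = branch(s, q, branch(e, z, k)).
Bind y := branch(q, e, zero); substituting into the remaining equation gives: branch(branch(q, branch(e, zero, branch(q, e, zero)), k), branch(k, zero, k), z) = branch(s, q, branch(e, z, k)). Substituting into the earlier binding gives w := branch(e, zero, branch(q, e, zero)).
Decompose branch/3: branch(q, branch(e, zero, branch(q, e, zero)), k) = s,  branch(k, zero, k) = q,  z = branch(e, z, k).
Bind s := branch(q, branch(e, zero, branch(q, e, zero)), k); no other remaining equation mentions s.
Bind q := branch(k, zero, k); no other remaining equation mentions q. Substituting into the earlier bindings gives w := branch(e, zero, branch(branch(k, zero, k), e, zero)), y := branch(branch(k, zero, k), e, zero), s := branch(branch(k, zero, k), branch(e, zero, branch(branch(k, zero, k), e, zero)), k).
Occurs check fails: z occurs in branch(e, z, k); the equation z = branch(e, z, k) has no finite solution.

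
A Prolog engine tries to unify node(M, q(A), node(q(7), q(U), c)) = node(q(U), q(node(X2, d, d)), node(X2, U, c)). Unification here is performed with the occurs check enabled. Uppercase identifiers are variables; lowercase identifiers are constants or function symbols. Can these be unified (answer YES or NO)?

NO

Decompose node/3: M = q(U),  q(A) = q(node(X2, d, d)),  node(q(7), q(U), c) = node(X2, U, c).
Bind M := q(U); no other remaining equation mentions M.
Decompose q/1: A = node(X2, d, d).
Bind A := node(X2, d, d); no other remaining equation mentions A.
Decompose node/3: q(7) = X2,  q(U) = U,  c = c.
Bind X2 := q(7); no other remaining equation mentions X2. Substituting into the earlier binding gives A := node(q(7), d, d).
Occurs check fails: U occurs in q(U); the equation U = q(U) has no finite solution.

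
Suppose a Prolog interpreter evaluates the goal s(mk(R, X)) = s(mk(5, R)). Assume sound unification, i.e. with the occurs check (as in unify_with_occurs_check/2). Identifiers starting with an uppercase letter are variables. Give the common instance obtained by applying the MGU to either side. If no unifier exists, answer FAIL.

Decompose s/1: mk(R, X) = mk(5, R).
Decompose mk/2: R = 5,  X = R.
Bind R := 5; substituting into the remaining equation gives: X = 5.
Bind X := 5.
Applying the MGU to either side gives s(mk(5, 5)).

s(mk(5, 5))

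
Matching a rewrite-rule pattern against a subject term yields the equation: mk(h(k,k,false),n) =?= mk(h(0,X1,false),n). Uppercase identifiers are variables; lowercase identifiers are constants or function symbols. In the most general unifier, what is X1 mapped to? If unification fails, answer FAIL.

FAIL

Decompose mk/2: h(k,k,false) =?= h(0,X1,false),  n =?= n.
Decompose h/3: k =?= 0,  k =?= X1,  false =?= false.
Clash: constants k and 0 differ; no unifier exists.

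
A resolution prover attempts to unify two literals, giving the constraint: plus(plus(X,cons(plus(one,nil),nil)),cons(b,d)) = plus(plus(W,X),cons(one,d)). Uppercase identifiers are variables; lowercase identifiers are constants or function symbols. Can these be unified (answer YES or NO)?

Decompose plus/2: plus(X,cons(plus(one,nil),nil)) = plus(W,X),  cons(b,d) = cons(one,d).
Decompose plus/2: X = W,  cons(plus(one,nil),nil) = X.
Bind X := W; substituting into the one remaining equation that mentions X gives: cons(plus(one,nil),nil) = W.
Bind W := cons(plus(one,nil),nil); no other remaining equation mentions W. Substituting into the earlier binding gives X := cons(plus(one,nil),nil).
Decompose cons/2: b = one,  d = d.
Clash: constants b and one differ; no unifier exists.

NO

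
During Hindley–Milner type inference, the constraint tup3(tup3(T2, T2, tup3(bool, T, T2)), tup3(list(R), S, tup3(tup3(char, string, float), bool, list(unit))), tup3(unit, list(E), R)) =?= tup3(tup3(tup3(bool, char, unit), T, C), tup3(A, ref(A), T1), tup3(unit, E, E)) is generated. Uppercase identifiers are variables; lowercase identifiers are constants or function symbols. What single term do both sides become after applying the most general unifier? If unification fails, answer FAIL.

Decompose tup3/3: tup3(T2, T2, tup3(bool, T, T2)) =?= tup3(tup3(bool, char, unit), T, C),  tup3(list(R), S, tup3(tup3(char, string, float), bool, list(unit))) =?= tup3(A, ref(A), T1),  tup3(unit, list(E), R) =?= tup3(unit, E, E).
Decompose tup3/3: T2 =?= tup3(bool, char, unit),  T2 =?= T,  tup3(bool, T, T2) =?= C.
Bind T2 := tup3(bool, char, unit); substituting into the 2 remaining equations that mention T2 gives: tup3(bool, char, unit) =?= T,  tup3(bool, T, tup3(bool, char, unit)) =?= C.
Bind T := tup3(bool, char, unit); substituting into the one remaining equation that mentions T gives: tup3(bool, tup3(bool, char, unit), tup3(bool, char, unit)) =?= C.
Bind C := tup3(bool, tup3(bool, char, unit), tup3(bool, char, unit)); no other remaining equation mentions C.
Decompose tup3/3: list(R) =?= A,  S =?= ref(A),  tup3(tup3(char, string, float), bool, list(unit)) =?= T1.
Bind A := list(R); substituting into the one remaining equation that mentions A gives: S =?= ref(list(R)).
Bind S := ref(list(R)); no other remaining equation mentions S.
Bind T1 := tup3(tup3(char, string, float), bool, list(unit)); no other remaining equation mentions T1.
Decompose tup3/3: unit =?= unit,  list(E) =?= E,  R =?= E.
Delete trivial equation unit =?= unit.
Occurs check fails: E occurs in list(E); the equation E =?= list(E) has no finite solution.

FAIL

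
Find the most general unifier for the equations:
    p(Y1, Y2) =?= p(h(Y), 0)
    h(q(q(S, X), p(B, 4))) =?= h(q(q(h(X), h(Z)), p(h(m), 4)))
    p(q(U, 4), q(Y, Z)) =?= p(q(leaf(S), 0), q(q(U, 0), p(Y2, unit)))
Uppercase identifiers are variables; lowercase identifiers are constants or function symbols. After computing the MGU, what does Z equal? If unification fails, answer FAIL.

Decompose p/2: Y1 =?= h(Y),  Y2 =?= 0.
Bind Y1 := h(Y); no other remaining equation mentions Y1.
Bind Y2 := 0; substituting into the one remaining equation that mentions Y2 gives: p(q(U, 4), q(Y, Z)) =?= p(q(leaf(S), 0), q(q(U, 0), p(0, unit))).
Decompose h/1: q(q(S, X), p(B, 4)) =?= q(q(h(X), h(Z)), p(h(m), 4)).
Decompose q/2: q(S, X) =?= q(h(X), h(Z)),  p(B, 4) =?= p(h(m), 4).
Decompose q/2: S =?= h(X),  X =?= h(Z).
Bind S := h(X); substituting into the one remaining equation that mentions S gives: p(q(U, 4), q(Y, Z)) =?= p(q(leaf(h(X)), 0), q(q(U, 0), p(0, unit))).
Bind X := h(Z); substituting into the one remaining equation that mentions X gives: p(q(U, 4), q(Y, Z)) =?= p(q(leaf(h(h(Z))), 0), q(q(U, 0), p(0, unit))). Substituting into the earlier binding gives S := h(h(Z)).
Decompose p/2: B =?= h(m),  4 =?= 4.
Bind B := h(m); no other remaining equation mentions B.
Delete trivial equation 4 =?= 4.
Decompose p/2: q(U, 4) =?= q(leaf(h(h(Z))), 0),  q(Y, Z) =?= q(q(U, 0), p(0, unit)).
Decompose q/2: U =?= leaf(h(h(Z))),  4 =?= 0.
Bind U := leaf(h(h(Z))); substituting into the one remaining equation that mentions U gives: q(Y, Z) =?= q(q(leaf(h(h(Z))), 0), p(0, unit)).
Clash: constants 4 and 0 differ; no unifier exists.

FAIL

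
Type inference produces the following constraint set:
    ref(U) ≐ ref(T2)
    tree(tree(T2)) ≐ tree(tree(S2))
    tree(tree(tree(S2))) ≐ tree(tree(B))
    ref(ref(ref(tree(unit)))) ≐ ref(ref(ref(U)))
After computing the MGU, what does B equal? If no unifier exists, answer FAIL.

Decompose ref/1: U ≐ T2.
Bind U := T2; substituting into the one remaining equation that mentions U gives: ref(ref(ref(tree(unit)))) ≐ ref(ref(ref(T2))).
Decompose tree/1: tree(T2) ≐ tree(S2).
Decompose tree/1: T2 ≐ S2.
Bind T2 := S2; substituting into the one remaining equation that mentions T2 gives: ref(ref(ref(tree(unit)))) ≐ ref(ref(ref(S2))). Substituting into the earlier binding gives U := S2.
Decompose tree/1: tree(tree(S2)) ≐ tree(B).
Decompose tree/1: tree(S2) ≐ B.
Bind B := tree(S2); no other remaining equation mentions B.
Decompose ref/1: ref(ref(tree(unit))) ≐ ref(ref(S2)).
Decompose ref/1: ref(tree(unit)) ≐ ref(S2).
Decompose ref/1: tree(unit) ≐ S2.
Bind S2 := tree(unit). Substituting into the earlier bindings gives U := tree(unit), T2 := tree(unit), B := tree(tree(unit)).
MGU = { U ↦ tree(unit), T2 ↦ tree(unit), B ↦ tree(tree(unit)), S2 ↦ tree(unit) }, so B ↦ tree(tree(unit)).

tree(tree(unit))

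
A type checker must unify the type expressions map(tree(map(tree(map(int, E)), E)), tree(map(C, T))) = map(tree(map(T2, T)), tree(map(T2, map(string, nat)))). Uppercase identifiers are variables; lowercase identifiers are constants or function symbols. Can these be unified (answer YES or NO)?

Decompose map/2: tree(map(tree(map(int, E)), E)) = tree(map(T2, T)),  tree(map(C, T)) = tree(map(T2, map(string, nat))).
Decompose tree/1: map(tree(map(int, E)), E) = map(T2, T).
Decompose map/2: tree(map(int, E)) = T2,  E = T.
Bind T2 := tree(map(int, E)); substituting into the one remaining equation that mentions T2 gives: tree(map(C, T)) = tree(map(tree(map(int, E)), map(string, nat))).
Bind E := T; substituting into the remaining equation gives: tree(map(C, T)) = tree(map(tree(map(int, T)), map(string, nat))). Substituting into the earlier binding gives T2 := tree(map(int, T)).
Decompose tree/1: map(C, T) = map(tree(map(int, T)), map(string, nat)).
Decompose map/2: C = tree(map(int, T)),  T = map(string, nat).
Bind C := tree(map(int, T)); no other remaining equation mentions C.
Bind T := map(string, nat). Substituting into the earlier bindings gives T2 := tree(map(int, map(string, nat))), E := map(string, nat), C := tree(map(int, map(string, nat))).
No equations remain and no clash or occurs-check failure arose, so a unifier exists.

YES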